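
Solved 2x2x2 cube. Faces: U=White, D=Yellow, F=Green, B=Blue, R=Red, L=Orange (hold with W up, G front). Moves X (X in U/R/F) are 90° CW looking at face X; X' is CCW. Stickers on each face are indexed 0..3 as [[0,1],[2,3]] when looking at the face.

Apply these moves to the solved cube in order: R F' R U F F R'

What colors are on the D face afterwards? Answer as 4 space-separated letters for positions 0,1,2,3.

Answer: Y G Y Y

Derivation:
After move 1 (R): R=RRRR U=WGWG F=GYGY D=YBYB B=WBWB
After move 2 (F'): F=YYGG U=WGRR R=BRYR D=OOYB L=OGOW
After move 3 (R): R=YBRR U=WYRG F=YOGB D=OWYW B=RBGB
After move 4 (U): U=RWGY F=YBGB R=RBRR B=OGGB L=YOOW
After move 5 (F): F=GYBB U=RWWO R=GBYR D=RRYW L=YOOW
After move 6 (F): F=BGBY U=RWWO R=WBOR D=YGYW L=YROR
After move 7 (R'): R=BRWO U=RGWO F=BWBO D=YGYY B=WGGB
Query: D face = YGYY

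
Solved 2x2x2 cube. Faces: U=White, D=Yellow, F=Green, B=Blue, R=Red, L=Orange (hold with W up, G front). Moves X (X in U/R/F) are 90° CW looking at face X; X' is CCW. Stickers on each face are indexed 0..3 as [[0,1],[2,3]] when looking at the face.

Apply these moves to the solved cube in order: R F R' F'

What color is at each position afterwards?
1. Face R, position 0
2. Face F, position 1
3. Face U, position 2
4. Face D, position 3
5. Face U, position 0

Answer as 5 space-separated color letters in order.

Answer: G O R Y W

Derivation:
After move 1 (R): R=RRRR U=WGWG F=GYGY D=YBYB B=WBWB
After move 2 (F): F=GGYY U=WGOO R=WRGR D=RRYB L=OYOB
After move 3 (R'): R=RRWG U=WWOW F=GGYO D=RGYY B=BBRB
After move 4 (F'): F=GOGY U=WWRW R=GRRG D=YBYY L=OWOO
Query 1: R[0] = G
Query 2: F[1] = O
Query 3: U[2] = R
Query 4: D[3] = Y
Query 5: U[0] = W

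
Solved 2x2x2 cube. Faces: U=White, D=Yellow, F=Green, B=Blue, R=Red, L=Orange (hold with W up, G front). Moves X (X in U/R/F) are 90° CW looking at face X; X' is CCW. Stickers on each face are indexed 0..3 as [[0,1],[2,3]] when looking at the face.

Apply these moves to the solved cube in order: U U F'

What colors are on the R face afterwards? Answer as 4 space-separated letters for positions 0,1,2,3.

After move 1 (U): U=WWWW F=RRGG R=BBRR B=OOBB L=GGOO
After move 2 (U): U=WWWW F=BBGG R=OORR B=GGBB L=RROO
After move 3 (F'): F=BGBG U=WWOR R=YOYR D=ROYY L=RWOW
Query: R face = YOYR

Answer: Y O Y R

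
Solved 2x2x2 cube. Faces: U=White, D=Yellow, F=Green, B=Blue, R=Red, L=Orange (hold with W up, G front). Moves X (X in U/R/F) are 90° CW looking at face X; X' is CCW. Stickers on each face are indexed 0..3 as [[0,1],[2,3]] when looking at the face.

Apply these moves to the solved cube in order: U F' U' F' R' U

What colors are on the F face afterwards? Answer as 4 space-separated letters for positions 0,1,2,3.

Answer: G R G Y

Derivation:
After move 1 (U): U=WWWW F=RRGG R=BBRR B=OOBB L=GGOO
After move 2 (F'): F=RGRG U=WWBR R=YBYR D=GOYY L=GWOW
After move 3 (U'): U=WRWB F=GWRG R=RGYR B=YBBB L=OOOW
After move 4 (F'): F=WGGR U=WRRY R=OGGR D=OWYY L=OBOW
After move 5 (R'): R=GROG U=WBRY F=WRGY D=OGYR B=YBWB
After move 6 (U): U=RWYB F=GRGY R=YBOG B=OBWB L=WROW
Query: F face = GRGY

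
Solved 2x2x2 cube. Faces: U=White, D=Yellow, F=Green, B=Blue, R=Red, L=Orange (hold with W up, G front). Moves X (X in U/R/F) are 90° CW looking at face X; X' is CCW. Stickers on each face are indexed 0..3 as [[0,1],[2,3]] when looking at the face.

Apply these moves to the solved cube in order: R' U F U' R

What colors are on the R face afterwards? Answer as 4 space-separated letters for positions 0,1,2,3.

After move 1 (R'): R=RRRR U=WBWB F=GWGW D=YGYG B=YBYB
After move 2 (U): U=WWBB F=RRGW R=YBRR B=OOYB L=GWOO
After move 3 (F): F=GRWR U=WWOW R=BBBR D=RYYG L=GYOG
After move 4 (U'): U=WWWO F=GYWR R=GRBR B=BBYB L=OOOG
After move 5 (R): R=BGRR U=WYWR F=GYWG D=RYYB B=OBWB
Query: R face = BGRR

Answer: B G R R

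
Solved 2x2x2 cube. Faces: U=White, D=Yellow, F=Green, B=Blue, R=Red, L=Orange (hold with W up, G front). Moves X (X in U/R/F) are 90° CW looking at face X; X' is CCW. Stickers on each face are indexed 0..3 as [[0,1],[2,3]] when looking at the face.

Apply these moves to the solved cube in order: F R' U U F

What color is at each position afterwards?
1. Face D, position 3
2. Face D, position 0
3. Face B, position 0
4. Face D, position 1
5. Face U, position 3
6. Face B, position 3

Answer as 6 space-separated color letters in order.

Answer: G W G O R B

Derivation:
After move 1 (F): F=GGGG U=WWOO R=WRWR D=RRYY L=OYOY
After move 2 (R'): R=RRWW U=WBOB F=GWGO D=RGYG B=YBRB
After move 3 (U): U=OWBB F=RRGO R=YBWW B=OYRB L=GWOY
After move 4 (U): U=BOBW F=YBGO R=OYWW B=GWRB L=RROY
After move 5 (F): F=GYOB U=BOYR R=BYWW D=WOYG L=RROG
Query 1: D[3] = G
Query 2: D[0] = W
Query 3: B[0] = G
Query 4: D[1] = O
Query 5: U[3] = R
Query 6: B[3] = B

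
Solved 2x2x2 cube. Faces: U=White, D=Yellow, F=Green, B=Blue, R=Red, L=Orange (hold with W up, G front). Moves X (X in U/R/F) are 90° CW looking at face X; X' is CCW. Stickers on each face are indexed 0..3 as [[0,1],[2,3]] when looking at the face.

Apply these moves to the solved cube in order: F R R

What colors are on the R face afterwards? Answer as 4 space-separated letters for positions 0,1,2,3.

Answer: R W R W

Derivation:
After move 1 (F): F=GGGG U=WWOO R=WRWR D=RRYY L=OYOY
After move 2 (R): R=WWRR U=WGOG F=GRGY D=RBYB B=OBWB
After move 3 (R): R=RWRW U=WROY F=GBGB D=RWYO B=GBGB
Query: R face = RWRW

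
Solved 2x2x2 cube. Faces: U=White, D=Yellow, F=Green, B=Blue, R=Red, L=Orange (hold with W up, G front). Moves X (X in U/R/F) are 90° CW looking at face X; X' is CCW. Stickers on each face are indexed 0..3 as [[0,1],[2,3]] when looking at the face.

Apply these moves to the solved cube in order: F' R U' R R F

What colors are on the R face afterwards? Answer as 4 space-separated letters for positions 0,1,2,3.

After move 1 (F'): F=GGGG U=WWRR R=YRYR D=OOYY L=OWOW
After move 2 (R): R=YYRR U=WGRG F=GOGY D=OBYB B=RBWB
After move 3 (U'): U=GGWR F=OWGY R=GORR B=YYWB L=RBOW
After move 4 (R): R=RGRO U=GWWY F=OBGB D=OWYY B=RYGB
After move 5 (R): R=RROG U=GBWB F=OWGY D=OGYR B=YYWB
After move 6 (F): F=GOYW U=GBWB R=WRBG D=ORYR L=ROOG
Query: R face = WRBG

Answer: W R B G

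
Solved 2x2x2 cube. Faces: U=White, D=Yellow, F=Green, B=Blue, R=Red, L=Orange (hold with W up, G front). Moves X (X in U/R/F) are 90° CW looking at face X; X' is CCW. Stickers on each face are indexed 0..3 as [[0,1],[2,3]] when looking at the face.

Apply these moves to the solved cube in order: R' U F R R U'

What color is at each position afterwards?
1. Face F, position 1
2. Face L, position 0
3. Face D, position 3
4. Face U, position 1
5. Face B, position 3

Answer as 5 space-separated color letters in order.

After move 1 (R'): R=RRRR U=WBWB F=GWGW D=YGYG B=YBYB
After move 2 (U): U=WWBB F=RRGW R=YBRR B=OOYB L=GWOO
After move 3 (F): F=GRWR U=WWOW R=BBBR D=RYYG L=GYOG
After move 4 (R): R=BBRB U=WROR F=GYWG D=RYYO B=WOWB
After move 5 (R): R=RBBB U=WYOG F=GYWO D=RWYW B=RORB
After move 6 (U'): U=YGWO F=GYWO R=GYBB B=RBRB L=ROOG
Query 1: F[1] = Y
Query 2: L[0] = R
Query 3: D[3] = W
Query 4: U[1] = G
Query 5: B[3] = B

Answer: Y R W G B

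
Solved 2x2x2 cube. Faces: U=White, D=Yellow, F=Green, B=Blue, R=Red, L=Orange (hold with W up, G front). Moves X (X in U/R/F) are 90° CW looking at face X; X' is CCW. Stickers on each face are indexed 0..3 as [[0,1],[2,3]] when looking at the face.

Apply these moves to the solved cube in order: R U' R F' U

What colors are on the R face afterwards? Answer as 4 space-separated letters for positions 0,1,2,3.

After move 1 (R): R=RRRR U=WGWG F=GYGY D=YBYB B=WBWB
After move 2 (U'): U=GGWW F=OOGY R=GYRR B=RRWB L=WBOO
After move 3 (R): R=RGRY U=GOWY F=OBGB D=YWYR B=WRGB
After move 4 (F'): F=BBOG U=GORR R=WGYY D=BOYR L=WYOW
After move 5 (U): U=RGRO F=WGOG R=WRYY B=WYGB L=BBOW
Query: R face = WRYY

Answer: W R Y Y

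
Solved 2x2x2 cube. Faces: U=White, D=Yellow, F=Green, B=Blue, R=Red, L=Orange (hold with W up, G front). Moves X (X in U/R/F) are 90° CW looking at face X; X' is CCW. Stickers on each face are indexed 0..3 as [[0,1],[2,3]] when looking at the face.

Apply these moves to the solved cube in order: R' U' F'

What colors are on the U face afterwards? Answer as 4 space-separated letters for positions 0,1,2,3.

Answer: B B G R

Derivation:
After move 1 (R'): R=RRRR U=WBWB F=GWGW D=YGYG B=YBYB
After move 2 (U'): U=BBWW F=OOGW R=GWRR B=RRYB L=YBOO
After move 3 (F'): F=OWOG U=BBGR R=GWYR D=BOYG L=YWOW
Query: U face = BBGR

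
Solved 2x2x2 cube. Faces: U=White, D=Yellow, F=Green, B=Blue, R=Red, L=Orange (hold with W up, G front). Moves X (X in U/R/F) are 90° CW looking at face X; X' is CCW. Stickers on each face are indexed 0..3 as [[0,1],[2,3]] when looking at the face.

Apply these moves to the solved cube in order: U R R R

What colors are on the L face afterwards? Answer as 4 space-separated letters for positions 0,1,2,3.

After move 1 (U): U=WWWW F=RRGG R=BBRR B=OOBB L=GGOO
After move 2 (R): R=RBRB U=WRWG F=RYGY D=YBYO B=WOWB
After move 3 (R): R=RRBB U=WYWY F=RBGO D=YWYW B=GORB
After move 4 (R): R=BRBR U=WBWO F=RWGW D=YRYG B=YOYB
Query: L face = GGOO

Answer: G G O O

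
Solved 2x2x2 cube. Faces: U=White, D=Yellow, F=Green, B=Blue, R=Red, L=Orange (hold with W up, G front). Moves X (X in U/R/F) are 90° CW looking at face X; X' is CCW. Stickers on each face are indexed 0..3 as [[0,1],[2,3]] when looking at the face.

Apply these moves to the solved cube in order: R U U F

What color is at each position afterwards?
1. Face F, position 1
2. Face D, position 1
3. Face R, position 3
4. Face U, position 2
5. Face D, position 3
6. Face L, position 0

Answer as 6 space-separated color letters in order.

After move 1 (R): R=RRRR U=WGWG F=GYGY D=YBYB B=WBWB
After move 2 (U): U=WWGG F=RRGY R=WBRR B=OOWB L=GYOO
After move 3 (U): U=GWGW F=WBGY R=OORR B=GYWB L=RROO
After move 4 (F): F=GWYB U=GWOR R=GOWR D=ROYB L=RYOB
Query 1: F[1] = W
Query 2: D[1] = O
Query 3: R[3] = R
Query 4: U[2] = O
Query 5: D[3] = B
Query 6: L[0] = R

Answer: W O R O B R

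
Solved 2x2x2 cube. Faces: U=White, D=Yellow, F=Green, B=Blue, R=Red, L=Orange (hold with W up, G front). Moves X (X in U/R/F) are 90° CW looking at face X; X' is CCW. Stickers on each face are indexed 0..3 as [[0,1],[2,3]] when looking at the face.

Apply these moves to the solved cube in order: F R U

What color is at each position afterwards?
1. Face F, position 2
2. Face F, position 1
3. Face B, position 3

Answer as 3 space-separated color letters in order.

Answer: G W B

Derivation:
After move 1 (F): F=GGGG U=WWOO R=WRWR D=RRYY L=OYOY
After move 2 (R): R=WWRR U=WGOG F=GRGY D=RBYB B=OBWB
After move 3 (U): U=OWGG F=WWGY R=OBRR B=OYWB L=GROY
Query 1: F[2] = G
Query 2: F[1] = W
Query 3: B[3] = B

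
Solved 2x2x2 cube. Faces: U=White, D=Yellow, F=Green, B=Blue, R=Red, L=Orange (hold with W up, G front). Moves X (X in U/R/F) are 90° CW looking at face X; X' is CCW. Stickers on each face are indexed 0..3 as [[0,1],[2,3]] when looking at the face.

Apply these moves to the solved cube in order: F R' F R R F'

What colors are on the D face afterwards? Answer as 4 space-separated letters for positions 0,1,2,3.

After move 1 (F): F=GGGG U=WWOO R=WRWR D=RRYY L=OYOY
After move 2 (R'): R=RRWW U=WBOB F=GWGO D=RGYG B=YBRB
After move 3 (F): F=GGOW U=WBYY R=ORBW D=WRYG L=OROG
After move 4 (R): R=BOWR U=WGYW F=GROG D=WRYY B=YBBB
After move 5 (R): R=WBRO U=WRYG F=GROY D=WBYY B=WBGB
After move 6 (F'): F=RYGO U=WRWR R=BBWO D=RGYY L=OGOY
Query: D face = RGYY

Answer: R G Y Y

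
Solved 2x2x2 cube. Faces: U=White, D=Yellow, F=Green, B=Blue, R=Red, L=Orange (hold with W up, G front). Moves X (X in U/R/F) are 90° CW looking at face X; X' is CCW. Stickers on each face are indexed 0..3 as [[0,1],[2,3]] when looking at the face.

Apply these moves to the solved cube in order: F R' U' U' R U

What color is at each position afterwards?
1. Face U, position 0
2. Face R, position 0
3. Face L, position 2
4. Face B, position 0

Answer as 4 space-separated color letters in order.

Answer: B W O R

Derivation:
After move 1 (F): F=GGGG U=WWOO R=WRWR D=RRYY L=OYOY
After move 2 (R'): R=RRWW U=WBOB F=GWGO D=RGYG B=YBRB
After move 3 (U'): U=BBWO F=OYGO R=GWWW B=RRRB L=YBOY
After move 4 (U'): U=BOBW F=YBGO R=OYWW B=GWRB L=RROY
After move 5 (R): R=WOWY U=BBBO F=YGGG D=RRYG B=WWOB
After move 6 (U): U=BBOB F=WOGG R=WWWY B=RROB L=YGOY
Query 1: U[0] = B
Query 2: R[0] = W
Query 3: L[2] = O
Query 4: B[0] = R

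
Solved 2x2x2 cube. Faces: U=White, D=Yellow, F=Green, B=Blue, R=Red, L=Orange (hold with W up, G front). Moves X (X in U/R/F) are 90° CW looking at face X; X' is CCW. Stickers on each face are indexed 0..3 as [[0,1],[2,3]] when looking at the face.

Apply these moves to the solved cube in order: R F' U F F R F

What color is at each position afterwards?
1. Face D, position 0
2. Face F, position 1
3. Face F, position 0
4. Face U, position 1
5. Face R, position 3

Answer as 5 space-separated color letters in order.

Answer: R G R G B

Derivation:
After move 1 (R): R=RRRR U=WGWG F=GYGY D=YBYB B=WBWB
After move 2 (F'): F=YYGG U=WGRR R=BRYR D=OOYB L=OGOW
After move 3 (U): U=RWRG F=BRGG R=WBYR B=OGWB L=YYOW
After move 4 (F): F=GBGR U=RWWY R=RBGR D=YWYB L=YOOO
After move 5 (F): F=GGRB U=RWOO R=WBYR D=GRYB L=YYOW
After move 6 (R): R=YWRB U=RGOB F=GRRB D=GWYO B=OGWB
After move 7 (F): F=RGBR U=RGWY R=OWBB D=RYYO L=YGOW
Query 1: D[0] = R
Query 2: F[1] = G
Query 3: F[0] = R
Query 4: U[1] = G
Query 5: R[3] = B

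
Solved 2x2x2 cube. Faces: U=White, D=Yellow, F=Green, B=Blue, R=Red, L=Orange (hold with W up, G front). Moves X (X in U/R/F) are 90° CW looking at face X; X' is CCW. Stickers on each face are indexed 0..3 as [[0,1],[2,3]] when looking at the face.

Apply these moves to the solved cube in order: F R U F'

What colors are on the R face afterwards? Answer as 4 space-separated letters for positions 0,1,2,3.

Answer: B B R R

Derivation:
After move 1 (F): F=GGGG U=WWOO R=WRWR D=RRYY L=OYOY
After move 2 (R): R=WWRR U=WGOG F=GRGY D=RBYB B=OBWB
After move 3 (U): U=OWGG F=WWGY R=OBRR B=OYWB L=GROY
After move 4 (F'): F=WYWG U=OWOR R=BBRR D=RYYB L=GGOG
Query: R face = BBRR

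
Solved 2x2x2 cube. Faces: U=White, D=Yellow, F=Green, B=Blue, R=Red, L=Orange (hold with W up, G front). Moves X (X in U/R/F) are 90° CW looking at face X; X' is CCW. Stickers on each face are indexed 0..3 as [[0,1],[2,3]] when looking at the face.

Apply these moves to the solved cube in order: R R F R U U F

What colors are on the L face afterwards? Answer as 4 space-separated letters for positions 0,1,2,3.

Answer: Y R O G

Derivation:
After move 1 (R): R=RRRR U=WGWG F=GYGY D=YBYB B=WBWB
After move 2 (R): R=RRRR U=WYWY F=GBGB D=YWYW B=GBGB
After move 3 (F): F=GGBB U=WYOO R=WRYR D=RRYW L=OYOW
After move 4 (R): R=YWRR U=WGOB F=GRBW D=RGYG B=OBYB
After move 5 (U): U=OWBG F=YWBW R=OBRR B=OYYB L=GROW
After move 6 (U): U=BOGW F=OBBW R=OYRR B=GRYB L=YWOW
After move 7 (F): F=BOWB U=BOWW R=GYWR D=ROYG L=YROG
Query: L face = YROG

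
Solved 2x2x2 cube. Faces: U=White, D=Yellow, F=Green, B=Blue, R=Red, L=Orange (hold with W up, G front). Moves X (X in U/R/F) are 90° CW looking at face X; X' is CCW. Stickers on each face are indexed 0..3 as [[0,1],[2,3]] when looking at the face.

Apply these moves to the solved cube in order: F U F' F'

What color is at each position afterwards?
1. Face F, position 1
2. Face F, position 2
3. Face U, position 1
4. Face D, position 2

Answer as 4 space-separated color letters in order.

Answer: G R W Y

Derivation:
After move 1 (F): F=GGGG U=WWOO R=WRWR D=RRYY L=OYOY
After move 2 (U): U=OWOW F=WRGG R=BBWR B=OYBB L=GGOY
After move 3 (F'): F=RGWG U=OWBW R=RBRR D=GYYY L=GWOO
After move 4 (F'): F=GGRW U=OWRR R=YBGR D=WOYY L=GWOB
Query 1: F[1] = G
Query 2: F[2] = R
Query 3: U[1] = W
Query 4: D[2] = Y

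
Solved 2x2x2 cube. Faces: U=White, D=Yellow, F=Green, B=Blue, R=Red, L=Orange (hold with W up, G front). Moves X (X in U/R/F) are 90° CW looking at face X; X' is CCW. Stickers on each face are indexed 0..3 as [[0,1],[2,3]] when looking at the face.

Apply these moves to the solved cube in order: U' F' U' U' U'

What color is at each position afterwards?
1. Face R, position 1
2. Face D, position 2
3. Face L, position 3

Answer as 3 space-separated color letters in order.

After move 1 (U'): U=WWWW F=OOGG R=GGRR B=RRBB L=BBOO
After move 2 (F'): F=OGOG U=WWGR R=YGYR D=BOYY L=BWOW
After move 3 (U'): U=WRWG F=BWOG R=OGYR B=YGBB L=RROW
After move 4 (U'): U=RGWW F=RROG R=BWYR B=OGBB L=YGOW
After move 5 (U'): U=GWRW F=YGOG R=RRYR B=BWBB L=OGOW
Query 1: R[1] = R
Query 2: D[2] = Y
Query 3: L[3] = W

Answer: R Y W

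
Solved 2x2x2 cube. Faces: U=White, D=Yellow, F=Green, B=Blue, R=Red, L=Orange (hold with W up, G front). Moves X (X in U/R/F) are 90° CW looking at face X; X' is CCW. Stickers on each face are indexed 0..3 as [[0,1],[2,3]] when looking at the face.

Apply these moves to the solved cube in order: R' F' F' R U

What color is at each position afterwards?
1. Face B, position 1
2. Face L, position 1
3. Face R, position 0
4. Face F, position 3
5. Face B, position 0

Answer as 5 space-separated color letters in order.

After move 1 (R'): R=RRRR U=WBWB F=GWGW D=YGYG B=YBYB
After move 2 (F'): F=WWGG U=WBRR R=GRYR D=OOYG L=OBOW
After move 3 (F'): F=WGWG U=WBGY R=OROR D=BWYG L=OROR
After move 4 (R): R=OORR U=WGGG F=WWWG D=BYYY B=YBBB
After move 5 (U): U=GWGG F=OOWG R=YBRR B=ORBB L=WWOR
Query 1: B[1] = R
Query 2: L[1] = W
Query 3: R[0] = Y
Query 4: F[3] = G
Query 5: B[0] = O

Answer: R W Y G O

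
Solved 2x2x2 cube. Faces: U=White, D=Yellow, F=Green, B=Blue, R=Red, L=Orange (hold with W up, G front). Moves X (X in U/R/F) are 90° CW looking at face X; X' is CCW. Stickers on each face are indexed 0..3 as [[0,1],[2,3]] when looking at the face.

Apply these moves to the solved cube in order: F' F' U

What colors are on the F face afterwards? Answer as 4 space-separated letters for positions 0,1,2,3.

After move 1 (F'): F=GGGG U=WWRR R=YRYR D=OOYY L=OWOW
After move 2 (F'): F=GGGG U=WWYY R=OROR D=WWYY L=OROR
After move 3 (U): U=YWYW F=ORGG R=BBOR B=ORBB L=GGOR
Query: F face = ORGG

Answer: O R G G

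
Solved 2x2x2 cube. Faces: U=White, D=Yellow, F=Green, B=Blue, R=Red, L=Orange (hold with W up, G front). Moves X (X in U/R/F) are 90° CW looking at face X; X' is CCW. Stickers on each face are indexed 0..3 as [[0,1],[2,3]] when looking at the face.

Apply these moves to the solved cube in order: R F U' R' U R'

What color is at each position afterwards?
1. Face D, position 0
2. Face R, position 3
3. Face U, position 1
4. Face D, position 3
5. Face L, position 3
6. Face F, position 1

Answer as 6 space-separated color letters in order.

Answer: R G R O B G

Derivation:
After move 1 (R): R=RRRR U=WGWG F=GYGY D=YBYB B=WBWB
After move 2 (F): F=GGYY U=WGOO R=WRGR D=RRYB L=OYOB
After move 3 (U'): U=GOWO F=OYYY R=GGGR B=WRWB L=WBOB
After move 4 (R'): R=GRGG U=GWWW F=OOYO D=RYYY B=BRRB
After move 5 (U): U=WGWW F=GRYO R=BRGG B=WBRB L=OOOB
After move 6 (R'): R=RGBG U=WRWW F=GGYW D=RRYO B=YBYB
Query 1: D[0] = R
Query 2: R[3] = G
Query 3: U[1] = R
Query 4: D[3] = O
Query 5: L[3] = B
Query 6: F[1] = G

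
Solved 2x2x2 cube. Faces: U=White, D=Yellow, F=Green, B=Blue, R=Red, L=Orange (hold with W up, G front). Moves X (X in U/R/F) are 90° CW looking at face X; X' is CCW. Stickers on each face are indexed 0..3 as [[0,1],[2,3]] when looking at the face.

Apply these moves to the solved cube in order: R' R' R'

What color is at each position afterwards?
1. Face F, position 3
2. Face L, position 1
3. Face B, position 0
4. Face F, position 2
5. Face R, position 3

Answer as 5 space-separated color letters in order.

After move 1 (R'): R=RRRR U=WBWB F=GWGW D=YGYG B=YBYB
After move 2 (R'): R=RRRR U=WYWY F=GBGB D=YWYW B=GBGB
After move 3 (R'): R=RRRR U=WGWG F=GYGY D=YBYB B=WBWB
Query 1: F[3] = Y
Query 2: L[1] = O
Query 3: B[0] = W
Query 4: F[2] = G
Query 5: R[3] = R

Answer: Y O W G R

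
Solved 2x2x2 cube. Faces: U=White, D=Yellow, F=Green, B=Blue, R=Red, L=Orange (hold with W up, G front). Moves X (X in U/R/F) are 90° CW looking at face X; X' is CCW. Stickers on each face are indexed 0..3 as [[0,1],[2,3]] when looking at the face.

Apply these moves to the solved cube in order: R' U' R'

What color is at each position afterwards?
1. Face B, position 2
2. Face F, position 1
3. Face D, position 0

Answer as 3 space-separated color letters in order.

Answer: G B Y

Derivation:
After move 1 (R'): R=RRRR U=WBWB F=GWGW D=YGYG B=YBYB
After move 2 (U'): U=BBWW F=OOGW R=GWRR B=RRYB L=YBOO
After move 3 (R'): R=WRGR U=BYWR F=OBGW D=YOYW B=GRGB
Query 1: B[2] = G
Query 2: F[1] = B
Query 3: D[0] = Y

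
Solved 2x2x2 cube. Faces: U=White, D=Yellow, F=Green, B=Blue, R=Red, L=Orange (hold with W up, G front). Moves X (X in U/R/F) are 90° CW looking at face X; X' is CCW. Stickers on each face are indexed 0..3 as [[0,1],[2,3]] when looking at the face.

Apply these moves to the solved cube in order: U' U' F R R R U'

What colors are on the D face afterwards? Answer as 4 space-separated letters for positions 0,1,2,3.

After move 1 (U'): U=WWWW F=OOGG R=GGRR B=RRBB L=BBOO
After move 2 (U'): U=WWWW F=BBGG R=OORR B=GGBB L=RROO
After move 3 (F): F=GBGB U=WWOR R=WOWR D=ROYY L=RYOY
After move 4 (R): R=WWRO U=WBOB F=GOGY D=RBYG B=RGWB
After move 5 (R): R=RWOW U=WOOY F=GBGG D=RWYR B=BGBB
After move 6 (R): R=ORWW U=WBOG F=GWGR D=RBYB B=YGOB
After move 7 (U'): U=BGWO F=RYGR R=GWWW B=OROB L=YGOY
Query: D face = RBYB

Answer: R B Y B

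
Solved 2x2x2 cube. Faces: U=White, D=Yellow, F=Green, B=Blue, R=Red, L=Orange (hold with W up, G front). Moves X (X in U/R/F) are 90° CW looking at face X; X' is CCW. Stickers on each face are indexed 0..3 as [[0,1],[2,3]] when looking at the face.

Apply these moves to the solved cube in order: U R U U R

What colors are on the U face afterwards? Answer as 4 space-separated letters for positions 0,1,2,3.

Answer: G O R Y

Derivation:
After move 1 (U): U=WWWW F=RRGG R=BBRR B=OOBB L=GGOO
After move 2 (R): R=RBRB U=WRWG F=RYGY D=YBYO B=WOWB
After move 3 (U): U=WWGR F=RBGY R=WORB B=GGWB L=RYOO
After move 4 (U): U=GWRW F=WOGY R=GGRB B=RYWB L=RBOO
After move 5 (R): R=RGBG U=GORY F=WBGO D=YWYR B=WYWB
Query: U face = GORY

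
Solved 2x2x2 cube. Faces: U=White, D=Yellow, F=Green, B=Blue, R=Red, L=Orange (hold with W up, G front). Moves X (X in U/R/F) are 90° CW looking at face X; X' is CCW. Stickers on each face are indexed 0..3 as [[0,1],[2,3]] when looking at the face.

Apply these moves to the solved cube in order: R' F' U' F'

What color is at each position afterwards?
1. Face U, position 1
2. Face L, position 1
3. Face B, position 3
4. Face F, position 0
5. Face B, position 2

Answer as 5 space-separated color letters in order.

Answer: R R B B Y

Derivation:
After move 1 (R'): R=RRRR U=WBWB F=GWGW D=YGYG B=YBYB
After move 2 (F'): F=WWGG U=WBRR R=GRYR D=OOYG L=OBOW
After move 3 (U'): U=BRWR F=OBGG R=WWYR B=GRYB L=YBOW
After move 4 (F'): F=BGOG U=BRWY R=OWOR D=BWYG L=YROW
Query 1: U[1] = R
Query 2: L[1] = R
Query 3: B[3] = B
Query 4: F[0] = B
Query 5: B[2] = Y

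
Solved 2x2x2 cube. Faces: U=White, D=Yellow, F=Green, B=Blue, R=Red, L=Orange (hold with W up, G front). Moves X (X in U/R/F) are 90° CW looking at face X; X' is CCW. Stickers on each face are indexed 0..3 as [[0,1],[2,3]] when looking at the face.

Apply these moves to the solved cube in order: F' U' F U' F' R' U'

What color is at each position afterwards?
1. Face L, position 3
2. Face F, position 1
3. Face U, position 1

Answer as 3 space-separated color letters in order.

After move 1 (F'): F=GGGG U=WWRR R=YRYR D=OOYY L=OWOW
After move 2 (U'): U=WRWR F=OWGG R=GGYR B=YRBB L=BBOW
After move 3 (F): F=GOGW U=WRWB R=WGRR D=YGYY L=BOOO
After move 4 (U'): U=RBWW F=BOGW R=GORR B=WGBB L=YROO
After move 5 (F'): F=OWBG U=RBGR R=GOYR D=ROYY L=YWOW
After move 6 (R'): R=ORGY U=RBGW F=OBBR D=RWYG B=YGOB
After move 7 (U'): U=BWRG F=YWBR R=OBGY B=OROB L=YGOW
Query 1: L[3] = W
Query 2: F[1] = W
Query 3: U[1] = W

Answer: W W W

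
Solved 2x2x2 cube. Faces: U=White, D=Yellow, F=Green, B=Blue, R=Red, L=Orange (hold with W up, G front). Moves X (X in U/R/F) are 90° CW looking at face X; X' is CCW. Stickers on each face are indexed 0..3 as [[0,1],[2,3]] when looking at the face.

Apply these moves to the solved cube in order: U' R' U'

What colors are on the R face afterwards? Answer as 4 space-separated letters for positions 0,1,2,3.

After move 1 (U'): U=WWWW F=OOGG R=GGRR B=RRBB L=BBOO
After move 2 (R'): R=GRGR U=WBWR F=OWGW D=YOYG B=YRYB
After move 3 (U'): U=BRWW F=BBGW R=OWGR B=GRYB L=YROO
Query: R face = OWGR

Answer: O W G R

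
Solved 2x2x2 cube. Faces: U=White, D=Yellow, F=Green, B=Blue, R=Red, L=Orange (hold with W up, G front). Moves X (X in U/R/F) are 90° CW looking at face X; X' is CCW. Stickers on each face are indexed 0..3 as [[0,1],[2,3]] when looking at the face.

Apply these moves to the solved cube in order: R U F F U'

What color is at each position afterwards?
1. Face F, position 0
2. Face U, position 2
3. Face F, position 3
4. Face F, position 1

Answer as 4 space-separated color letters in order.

After move 1 (R): R=RRRR U=WGWG F=GYGY D=YBYB B=WBWB
After move 2 (U): U=WWGG F=RRGY R=WBRR B=OOWB L=GYOO
After move 3 (F): F=GRYR U=WWOY R=GBGR D=RWYB L=GYOB
After move 4 (F): F=YGRR U=WWBY R=OBYR D=GGYB L=GROW
After move 5 (U'): U=WYWB F=GRRR R=YGYR B=OBWB L=OOOW
Query 1: F[0] = G
Query 2: U[2] = W
Query 3: F[3] = R
Query 4: F[1] = R

Answer: G W R R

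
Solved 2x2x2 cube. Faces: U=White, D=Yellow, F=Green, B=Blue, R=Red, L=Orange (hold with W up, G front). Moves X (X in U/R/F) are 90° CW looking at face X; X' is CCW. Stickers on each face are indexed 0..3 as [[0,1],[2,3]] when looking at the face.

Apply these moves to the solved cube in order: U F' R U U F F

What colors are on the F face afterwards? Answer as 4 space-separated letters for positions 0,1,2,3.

Answer: Y R O R

Derivation:
After move 1 (U): U=WWWW F=RRGG R=BBRR B=OOBB L=GGOO
After move 2 (F'): F=RGRG U=WWBR R=YBYR D=GOYY L=GWOW
After move 3 (R): R=YYRB U=WGBG F=RORY D=GBYO B=ROWB
After move 4 (U): U=BWGG F=YYRY R=RORB B=GWWB L=ROOW
After move 5 (U): U=GBGW F=RORY R=GWRB B=ROWB L=YYOW
After move 6 (F): F=RRYO U=GBWY R=GWWB D=RGYO L=YGOB
After move 7 (F): F=YROR U=GBBG R=WWYB D=WGYO L=YROG
Query: F face = YROR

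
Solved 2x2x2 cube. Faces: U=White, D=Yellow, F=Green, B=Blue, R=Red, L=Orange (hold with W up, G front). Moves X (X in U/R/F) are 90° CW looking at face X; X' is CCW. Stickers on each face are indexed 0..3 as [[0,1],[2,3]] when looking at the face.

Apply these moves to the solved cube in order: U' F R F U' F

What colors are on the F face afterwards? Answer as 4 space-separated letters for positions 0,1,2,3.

After move 1 (U'): U=WWWW F=OOGG R=GGRR B=RRBB L=BBOO
After move 2 (F): F=GOGO U=WWOB R=WGWR D=RGYY L=BYOY
After move 3 (R): R=WWRG U=WOOO F=GGGY D=RBYR B=BRWB
After move 4 (F): F=GGYG U=WOYY R=OWOG D=RWYR L=BROB
After move 5 (U'): U=OYWY F=BRYG R=GGOG B=OWWB L=BROB
After move 6 (F): F=YBGR U=OYBR R=WGYG D=OGYR L=BROW
Query: F face = YBGR

Answer: Y B G R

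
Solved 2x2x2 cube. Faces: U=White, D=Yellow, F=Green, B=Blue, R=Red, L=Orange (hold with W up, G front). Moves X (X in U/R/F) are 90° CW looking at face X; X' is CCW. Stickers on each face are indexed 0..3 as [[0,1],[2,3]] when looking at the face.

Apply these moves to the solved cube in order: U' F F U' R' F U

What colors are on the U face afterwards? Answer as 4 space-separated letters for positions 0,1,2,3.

After move 1 (U'): U=WWWW F=OOGG R=GGRR B=RRBB L=BBOO
After move 2 (F): F=GOGO U=WWOB R=WGWR D=RGYY L=BYOY
After move 3 (F): F=GGOO U=WWYY R=OGBR D=WWYY L=BROG
After move 4 (U'): U=WYWY F=BROO R=GGBR B=OGBB L=RROG
After move 5 (R'): R=GRGB U=WBWO F=BYOY D=WRYO B=YGWB
After move 6 (F): F=OBYY U=WBGR R=WROB D=GGYO L=RWOR
After move 7 (U): U=GWRB F=WRYY R=YGOB B=RWWB L=OBOR
Query: U face = GWRB

Answer: G W R B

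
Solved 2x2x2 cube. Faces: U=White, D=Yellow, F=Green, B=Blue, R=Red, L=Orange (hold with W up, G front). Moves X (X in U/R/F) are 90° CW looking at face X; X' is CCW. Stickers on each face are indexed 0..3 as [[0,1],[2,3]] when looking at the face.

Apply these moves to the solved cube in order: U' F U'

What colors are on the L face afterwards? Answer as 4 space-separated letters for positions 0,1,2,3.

After move 1 (U'): U=WWWW F=OOGG R=GGRR B=RRBB L=BBOO
After move 2 (F): F=GOGO U=WWOB R=WGWR D=RGYY L=BYOY
After move 3 (U'): U=WBWO F=BYGO R=GOWR B=WGBB L=RROY
Query: L face = RROY

Answer: R R O Y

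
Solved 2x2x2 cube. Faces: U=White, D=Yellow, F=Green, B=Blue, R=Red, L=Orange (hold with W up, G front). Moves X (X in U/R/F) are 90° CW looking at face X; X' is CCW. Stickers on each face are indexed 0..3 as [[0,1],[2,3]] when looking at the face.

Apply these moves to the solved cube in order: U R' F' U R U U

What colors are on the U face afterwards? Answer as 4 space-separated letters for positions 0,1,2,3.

After move 1 (U): U=WWWW F=RRGG R=BBRR B=OOBB L=GGOO
After move 2 (R'): R=BRBR U=WBWO F=RWGW D=YRYG B=YOYB
After move 3 (F'): F=WWRG U=WBBB R=RRYR D=GOYG L=GOOW
After move 4 (U): U=BWBB F=RRRG R=YOYR B=GOYB L=WWOW
After move 5 (R): R=YYRO U=BRBG F=RORG D=GYYG B=BOWB
After move 6 (U): U=BBGR F=YYRG R=BORO B=WWWB L=ROOW
After move 7 (U): U=GBRB F=BORG R=WWRO B=ROWB L=YYOW
Query: U face = GBRB

Answer: G B R B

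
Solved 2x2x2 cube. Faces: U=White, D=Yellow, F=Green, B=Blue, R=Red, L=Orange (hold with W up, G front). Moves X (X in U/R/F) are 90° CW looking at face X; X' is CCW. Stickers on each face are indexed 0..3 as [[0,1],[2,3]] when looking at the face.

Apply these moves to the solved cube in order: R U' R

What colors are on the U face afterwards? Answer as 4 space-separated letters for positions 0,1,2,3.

After move 1 (R): R=RRRR U=WGWG F=GYGY D=YBYB B=WBWB
After move 2 (U'): U=GGWW F=OOGY R=GYRR B=RRWB L=WBOO
After move 3 (R): R=RGRY U=GOWY F=OBGB D=YWYR B=WRGB
Query: U face = GOWY

Answer: G O W Y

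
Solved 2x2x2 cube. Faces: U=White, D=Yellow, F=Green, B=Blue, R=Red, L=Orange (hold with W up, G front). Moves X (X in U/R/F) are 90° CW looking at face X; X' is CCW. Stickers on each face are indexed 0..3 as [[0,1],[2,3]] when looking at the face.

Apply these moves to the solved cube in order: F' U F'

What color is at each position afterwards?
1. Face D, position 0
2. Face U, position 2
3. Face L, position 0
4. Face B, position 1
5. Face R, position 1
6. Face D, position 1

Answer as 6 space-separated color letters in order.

After move 1 (F'): F=GGGG U=WWRR R=YRYR D=OOYY L=OWOW
After move 2 (U): U=RWRW F=YRGG R=BBYR B=OWBB L=GGOW
After move 3 (F'): F=RGYG U=RWBY R=OBOR D=GWYY L=GWOR
Query 1: D[0] = G
Query 2: U[2] = B
Query 3: L[0] = G
Query 4: B[1] = W
Query 5: R[1] = B
Query 6: D[1] = W

Answer: G B G W B W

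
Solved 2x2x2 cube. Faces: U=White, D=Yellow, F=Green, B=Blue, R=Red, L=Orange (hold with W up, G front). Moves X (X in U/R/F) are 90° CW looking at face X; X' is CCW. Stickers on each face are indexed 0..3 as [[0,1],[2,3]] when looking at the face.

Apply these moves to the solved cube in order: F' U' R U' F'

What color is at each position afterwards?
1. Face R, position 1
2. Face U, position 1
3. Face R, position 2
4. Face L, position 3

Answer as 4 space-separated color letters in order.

After move 1 (F'): F=GGGG U=WWRR R=YRYR D=OOYY L=OWOW
After move 2 (U'): U=WRWR F=OWGG R=GGYR B=YRBB L=BBOW
After move 3 (R): R=YGRG U=WWWG F=OOGY D=OBYY B=RRRB
After move 4 (U'): U=WGWW F=BBGY R=OORG B=YGRB L=RROW
After move 5 (F'): F=BYBG U=WGOR R=BOOG D=RWYY L=RWOW
Query 1: R[1] = O
Query 2: U[1] = G
Query 3: R[2] = O
Query 4: L[3] = W

Answer: O G O W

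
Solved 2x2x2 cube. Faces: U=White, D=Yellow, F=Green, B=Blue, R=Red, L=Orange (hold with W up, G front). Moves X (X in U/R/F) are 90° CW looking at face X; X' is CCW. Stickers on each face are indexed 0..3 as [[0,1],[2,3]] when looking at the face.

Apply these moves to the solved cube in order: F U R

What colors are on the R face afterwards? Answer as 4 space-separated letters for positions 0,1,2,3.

After move 1 (F): F=GGGG U=WWOO R=WRWR D=RRYY L=OYOY
After move 2 (U): U=OWOW F=WRGG R=BBWR B=OYBB L=GGOY
After move 3 (R): R=WBRB U=OROG F=WRGY D=RBYO B=WYWB
Query: R face = WBRB

Answer: W B R B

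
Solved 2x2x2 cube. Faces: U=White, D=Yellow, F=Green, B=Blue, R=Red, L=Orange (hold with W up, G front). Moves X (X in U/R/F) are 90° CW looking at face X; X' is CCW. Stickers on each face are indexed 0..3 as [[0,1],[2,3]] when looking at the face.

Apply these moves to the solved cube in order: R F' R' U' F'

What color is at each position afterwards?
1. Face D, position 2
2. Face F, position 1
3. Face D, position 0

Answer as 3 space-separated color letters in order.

Answer: Y R B

Derivation:
After move 1 (R): R=RRRR U=WGWG F=GYGY D=YBYB B=WBWB
After move 2 (F'): F=YYGG U=WGRR R=BRYR D=OOYB L=OGOW
After move 3 (R'): R=RRBY U=WWRW F=YGGR D=OYYG B=BBOB
After move 4 (U'): U=WWWR F=OGGR R=YGBY B=RROB L=BBOW
After move 5 (F'): F=GROG U=WWYB R=YGOY D=BWYG L=BROW
Query 1: D[2] = Y
Query 2: F[1] = R
Query 3: D[0] = B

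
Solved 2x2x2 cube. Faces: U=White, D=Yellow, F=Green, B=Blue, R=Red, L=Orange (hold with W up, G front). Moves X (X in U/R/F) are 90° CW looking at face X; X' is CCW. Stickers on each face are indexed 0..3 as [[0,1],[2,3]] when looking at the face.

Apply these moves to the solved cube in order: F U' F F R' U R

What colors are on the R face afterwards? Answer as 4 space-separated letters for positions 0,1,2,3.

Answer: Y Y B R

Derivation:
After move 1 (F): F=GGGG U=WWOO R=WRWR D=RRYY L=OYOY
After move 2 (U'): U=WOWO F=OYGG R=GGWR B=WRBB L=BBOY
After move 3 (F): F=GOGY U=WOYB R=WGOR D=WGYY L=BROR
After move 4 (F): F=GGYO U=WORR R=YGBR D=OWYY L=BWOG
After move 5 (R'): R=GRYB U=WBRW F=GOYR D=OGYO B=YRWB
After move 6 (U): U=RWWB F=GRYR R=YRYB B=BWWB L=GOOG
After move 7 (R): R=YYBR U=RRWR F=GGYO D=OWYB B=BWWB
Query: R face = YYBR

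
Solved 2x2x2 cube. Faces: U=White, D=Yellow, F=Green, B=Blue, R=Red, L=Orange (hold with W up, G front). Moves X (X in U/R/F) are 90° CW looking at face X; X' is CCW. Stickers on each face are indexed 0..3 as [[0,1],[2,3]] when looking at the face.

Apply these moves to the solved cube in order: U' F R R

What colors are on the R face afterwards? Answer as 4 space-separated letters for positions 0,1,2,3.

Answer: R W G W

Derivation:
After move 1 (U'): U=WWWW F=OOGG R=GGRR B=RRBB L=BBOO
After move 2 (F): F=GOGO U=WWOB R=WGWR D=RGYY L=BYOY
After move 3 (R): R=WWRG U=WOOO F=GGGY D=RBYR B=BRWB
After move 4 (R): R=RWGW U=WGOY F=GBGR D=RWYB B=OROB
Query: R face = RWGW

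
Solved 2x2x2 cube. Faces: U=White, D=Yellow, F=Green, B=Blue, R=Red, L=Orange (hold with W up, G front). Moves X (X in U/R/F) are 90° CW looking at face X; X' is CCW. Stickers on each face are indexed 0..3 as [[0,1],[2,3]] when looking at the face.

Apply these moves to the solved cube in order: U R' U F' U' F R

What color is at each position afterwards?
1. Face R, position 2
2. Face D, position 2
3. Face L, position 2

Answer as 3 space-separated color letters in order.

After move 1 (U): U=WWWW F=RRGG R=BBRR B=OOBB L=GGOO
After move 2 (R'): R=BRBR U=WBWO F=RWGW D=YRYG B=YOYB
After move 3 (U): U=WWOB F=BRGW R=YOBR B=GGYB L=RWOO
After move 4 (F'): F=RWBG U=WWYB R=ROYR D=WOYG L=RBOO
After move 5 (U'): U=WBWY F=RBBG R=RWYR B=ROYB L=GGOO
After move 6 (F): F=BRGB U=WBOG R=WWYR D=YRYG L=GWOO
After move 7 (R): R=YWRW U=WROB F=BRGG D=YYYR B=GOBB
Query 1: R[2] = R
Query 2: D[2] = Y
Query 3: L[2] = O

Answer: R Y O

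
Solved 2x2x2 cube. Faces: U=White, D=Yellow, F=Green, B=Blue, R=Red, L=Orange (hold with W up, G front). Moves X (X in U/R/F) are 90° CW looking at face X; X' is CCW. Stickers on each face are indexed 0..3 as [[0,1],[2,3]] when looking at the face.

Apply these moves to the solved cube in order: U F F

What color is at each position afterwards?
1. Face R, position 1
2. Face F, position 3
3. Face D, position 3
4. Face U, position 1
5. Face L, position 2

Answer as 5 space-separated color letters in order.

Answer: B R Y W O

Derivation:
After move 1 (U): U=WWWW F=RRGG R=BBRR B=OOBB L=GGOO
After move 2 (F): F=GRGR U=WWOG R=WBWR D=RBYY L=GYOY
After move 3 (F): F=GGRR U=WWYY R=OBGR D=WWYY L=GROB
Query 1: R[1] = B
Query 2: F[3] = R
Query 3: D[3] = Y
Query 4: U[1] = W
Query 5: L[2] = O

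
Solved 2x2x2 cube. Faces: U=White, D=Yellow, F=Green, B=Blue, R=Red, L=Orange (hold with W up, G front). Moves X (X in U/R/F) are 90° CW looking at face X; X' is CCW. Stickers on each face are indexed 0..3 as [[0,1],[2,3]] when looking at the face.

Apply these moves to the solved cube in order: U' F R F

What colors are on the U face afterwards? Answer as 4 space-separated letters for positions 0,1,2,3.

Answer: W O Y Y

Derivation:
After move 1 (U'): U=WWWW F=OOGG R=GGRR B=RRBB L=BBOO
After move 2 (F): F=GOGO U=WWOB R=WGWR D=RGYY L=BYOY
After move 3 (R): R=WWRG U=WOOO F=GGGY D=RBYR B=BRWB
After move 4 (F): F=GGYG U=WOYY R=OWOG D=RWYR L=BROB
Query: U face = WOYY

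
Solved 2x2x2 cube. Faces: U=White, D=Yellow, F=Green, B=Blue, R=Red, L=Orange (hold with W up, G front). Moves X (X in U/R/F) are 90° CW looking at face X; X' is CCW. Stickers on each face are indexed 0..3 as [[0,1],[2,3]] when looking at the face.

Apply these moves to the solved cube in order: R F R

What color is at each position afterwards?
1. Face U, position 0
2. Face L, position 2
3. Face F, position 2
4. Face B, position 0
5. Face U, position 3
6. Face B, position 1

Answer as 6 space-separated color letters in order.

After move 1 (R): R=RRRR U=WGWG F=GYGY D=YBYB B=WBWB
After move 2 (F): F=GGYY U=WGOO R=WRGR D=RRYB L=OYOB
After move 3 (R): R=GWRR U=WGOY F=GRYB D=RWYW B=OBGB
Query 1: U[0] = W
Query 2: L[2] = O
Query 3: F[2] = Y
Query 4: B[0] = O
Query 5: U[3] = Y
Query 6: B[1] = B

Answer: W O Y O Y B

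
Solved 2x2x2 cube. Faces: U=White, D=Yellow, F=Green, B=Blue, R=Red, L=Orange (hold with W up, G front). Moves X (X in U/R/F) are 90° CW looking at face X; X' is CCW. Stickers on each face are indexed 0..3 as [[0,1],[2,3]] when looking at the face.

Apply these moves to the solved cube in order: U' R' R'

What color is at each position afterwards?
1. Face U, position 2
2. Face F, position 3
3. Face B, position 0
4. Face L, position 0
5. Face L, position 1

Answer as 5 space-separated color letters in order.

After move 1 (U'): U=WWWW F=OOGG R=GGRR B=RRBB L=BBOO
After move 2 (R'): R=GRGR U=WBWR F=OWGW D=YOYG B=YRYB
After move 3 (R'): R=RRGG U=WYWY F=OBGR D=YWYW B=GROB
Query 1: U[2] = W
Query 2: F[3] = R
Query 3: B[0] = G
Query 4: L[0] = B
Query 5: L[1] = B

Answer: W R G B B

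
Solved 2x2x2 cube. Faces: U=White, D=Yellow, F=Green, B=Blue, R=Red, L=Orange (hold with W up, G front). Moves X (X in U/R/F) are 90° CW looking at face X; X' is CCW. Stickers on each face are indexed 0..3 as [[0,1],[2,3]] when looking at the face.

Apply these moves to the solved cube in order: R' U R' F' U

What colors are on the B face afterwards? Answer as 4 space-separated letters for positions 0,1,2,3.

Answer: G O G B

Derivation:
After move 1 (R'): R=RRRR U=WBWB F=GWGW D=YGYG B=YBYB
After move 2 (U): U=WWBB F=RRGW R=YBRR B=OOYB L=GWOO
After move 3 (R'): R=BRYR U=WYBO F=RWGB D=YRYW B=GOGB
After move 4 (F'): F=WBRG U=WYBY R=RRYR D=WOYW L=GOOB
After move 5 (U): U=BWYY F=RRRG R=GOYR B=GOGB L=WBOB
Query: B face = GOGB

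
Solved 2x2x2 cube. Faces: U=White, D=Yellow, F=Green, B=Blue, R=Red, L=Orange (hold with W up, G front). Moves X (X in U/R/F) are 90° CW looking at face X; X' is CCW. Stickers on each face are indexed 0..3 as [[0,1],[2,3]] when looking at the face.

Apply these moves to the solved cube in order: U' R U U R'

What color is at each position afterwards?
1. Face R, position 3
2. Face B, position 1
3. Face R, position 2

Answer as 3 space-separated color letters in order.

After move 1 (U'): U=WWWW F=OOGG R=GGRR B=RRBB L=BBOO
After move 2 (R): R=RGRG U=WOWG F=OYGY D=YBYR B=WRWB
After move 3 (U): U=WWGO F=RGGY R=WRRG B=BBWB L=OYOO
After move 4 (U): U=GWOW F=WRGY R=BBRG B=OYWB L=RGOO
After move 5 (R'): R=BGBR U=GWOO F=WWGW D=YRYY B=RYBB
Query 1: R[3] = R
Query 2: B[1] = Y
Query 3: R[2] = B

Answer: R Y B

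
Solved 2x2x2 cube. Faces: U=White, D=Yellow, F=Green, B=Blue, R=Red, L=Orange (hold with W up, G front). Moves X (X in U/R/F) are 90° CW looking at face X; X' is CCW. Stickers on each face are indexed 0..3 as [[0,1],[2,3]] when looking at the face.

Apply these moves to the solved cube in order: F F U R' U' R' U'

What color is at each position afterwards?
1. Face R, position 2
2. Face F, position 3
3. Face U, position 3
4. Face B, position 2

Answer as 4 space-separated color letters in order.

After move 1 (F): F=GGGG U=WWOO R=WRWR D=RRYY L=OYOY
After move 2 (F): F=GGGG U=WWYY R=OROR D=WWYY L=OROR
After move 3 (U): U=YWYW F=ORGG R=BBOR B=ORBB L=GGOR
After move 4 (R'): R=BRBO U=YBYO F=OWGW D=WRYG B=YRWB
After move 5 (U'): U=BOYY F=GGGW R=OWBO B=BRWB L=YROR
After move 6 (R'): R=WOOB U=BWYB F=GOGY D=WGYW B=GRRB
After move 7 (U'): U=WBBY F=YRGY R=GOOB B=WORB L=GROR
Query 1: R[2] = O
Query 2: F[3] = Y
Query 3: U[3] = Y
Query 4: B[2] = R

Answer: O Y Y R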